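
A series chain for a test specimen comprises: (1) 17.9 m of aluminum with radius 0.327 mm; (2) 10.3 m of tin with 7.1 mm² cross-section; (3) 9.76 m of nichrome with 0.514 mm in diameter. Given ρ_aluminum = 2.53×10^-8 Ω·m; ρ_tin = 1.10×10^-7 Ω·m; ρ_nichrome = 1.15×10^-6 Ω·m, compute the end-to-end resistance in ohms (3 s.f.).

Seg 1: A = πr² = π(3.2700e-04 m)² = 3.359e-07 m²
R_1 = (2.53×10^-8)(17.9)/(3.359e-07) = 1.348 Ω
Seg 2: A = 7.1 mm² = 7.100e-06 m²
R_2 = (1.10×10^-7)(10.3)/(7.100e-06) = 0.1596 Ω
Seg 3: A = π(d/2)² = π(2.5700e-04 m)² = 2.075e-07 m²
R_3 = (1.15×10^-6)(9.76)/(2.075e-07) = 54.09 Ω
R_total = R_1 + R_2 + R_3 = 55.6 Ω

55.6 Ω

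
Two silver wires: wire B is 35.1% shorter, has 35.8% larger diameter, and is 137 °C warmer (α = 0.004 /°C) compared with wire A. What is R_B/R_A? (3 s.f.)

0.545

R ∝ ρL/d² with ρ ∝ (1+αΔT), so R_B/R_A = (1 − 35.1/100) × (1 + 35.8/100)⁻² × (1 + 0.004×137)
= 0.649 × 0.5423 × 1.548 = 0.545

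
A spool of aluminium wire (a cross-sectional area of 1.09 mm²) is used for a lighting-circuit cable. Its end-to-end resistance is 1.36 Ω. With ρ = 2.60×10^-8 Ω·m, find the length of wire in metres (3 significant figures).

57.0 m

A = 1.09 mm² = 1.090e-06 m²
L = RA/ρ = (1.36)(1.090e-06)/(2.60×10^-8) = 57.0 m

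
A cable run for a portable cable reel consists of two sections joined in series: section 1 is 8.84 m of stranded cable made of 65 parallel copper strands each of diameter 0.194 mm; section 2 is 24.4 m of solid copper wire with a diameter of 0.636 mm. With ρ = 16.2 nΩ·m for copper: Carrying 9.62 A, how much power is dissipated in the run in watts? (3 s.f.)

122 W

ρ = 16.2 nΩ·m = 1.62×10^-8 Ω·m
Section 1: A_strand = π(9.7000e-05)² = 2.956e-08 m²; R₁ = ρL/(N·A_s) = (1.62×10^-8)(8.84)/(65×2.956e-08) = 0.07454 Ω
Section 2: A = π(d/2)² = π(3.1800e-04 m)² = 3.177e-07 m²
R₂ = (1.62×10^-8)(24.4)/(3.177e-07) = 1.244 Ω
R = R₁ + R₂ = 1.319 Ω
P = I²R = (9.62)² × 1.319 = 122 W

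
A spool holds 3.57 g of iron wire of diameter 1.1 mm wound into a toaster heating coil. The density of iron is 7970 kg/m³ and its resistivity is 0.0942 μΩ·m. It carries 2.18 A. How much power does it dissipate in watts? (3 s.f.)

0.222 W

ρ = 0.0942 μΩ·m = 9.42×10^-8 Ω·m
A = π(d/2)² = π(5.5000e-04 m)² = 9.5033e-07 m²
L = m/(density·A) = 0.00357/(7970×9.5033e-07) = 0.4713 m
R = ρL/A = (9.42×10^-8)(0.4713)/(9.5033e-07) = 0.04672 Ω
P = I²R = (2.18)² × 0.04672 = 0.222 W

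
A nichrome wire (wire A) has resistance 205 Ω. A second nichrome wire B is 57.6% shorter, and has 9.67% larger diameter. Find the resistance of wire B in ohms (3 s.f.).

R ∝ L/d², so R_B/R_A = (1 − 57.6/100) × (1 + 9.67/100)⁻²
= 0.424 × 0.8314 = 0.3525
R_B = 0.3525 × 205 = 72.3 Ω

72.3 Ω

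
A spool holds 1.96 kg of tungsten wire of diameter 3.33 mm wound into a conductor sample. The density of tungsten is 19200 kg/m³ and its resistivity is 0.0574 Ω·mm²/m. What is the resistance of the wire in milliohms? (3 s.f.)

77.3 mΩ

ρ = 0.0574 Ω·mm²/m = 5.74×10^-8 Ω·m
A = π(d/2)² = π(1.6650e-03 m)² = 8.7092e-06 m²
L = m/(density·A) = 1.96/(19200×8.7092e-06) = 11.72 m
R = ρL/A = (5.74×10^-8)(11.72)/(8.7092e-06) = 77.3 mΩ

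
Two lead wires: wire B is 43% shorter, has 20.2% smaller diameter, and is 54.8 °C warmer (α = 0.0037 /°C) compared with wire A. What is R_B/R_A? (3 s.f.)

1.08

R ∝ ρL/d² with ρ ∝ (1+αΔT), so R_B/R_A = (1 − 43/100) × (1 − 20.2/100)⁻² × (1 + 0.0037×54.8)
= 0.57 × 1.57 × 1.203 = 1.08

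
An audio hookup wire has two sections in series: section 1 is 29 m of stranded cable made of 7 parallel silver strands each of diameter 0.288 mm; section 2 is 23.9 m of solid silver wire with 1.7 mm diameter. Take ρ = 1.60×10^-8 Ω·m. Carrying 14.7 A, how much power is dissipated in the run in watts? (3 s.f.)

Section 1: A_strand = π(1.4400e-04)² = 6.514e-08 m²; R₁ = ρL/(N·A_s) = (1.60×10^-8)(29)/(7×6.514e-08) = 1.018 Ω
Section 2: A = π(d/2)² = π(8.5000e-04 m)² = 2.270e-06 m²
R₂ = (1.60×10^-8)(23.9)/(2.270e-06) = 0.1685 Ω
R = R₁ + R₂ = 1.186 Ω
P = I²R = (14.7)² × 1.186 = 256 W

256 W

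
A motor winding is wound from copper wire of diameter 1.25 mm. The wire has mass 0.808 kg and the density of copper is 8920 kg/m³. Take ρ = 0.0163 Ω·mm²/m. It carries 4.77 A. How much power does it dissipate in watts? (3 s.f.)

ρ = 0.0163 Ω·mm²/m = 1.63×10^-8 Ω·m
A = π(d/2)² = π(6.2500e-04 m)² = 1.2272e-06 m²
L = m/(density·A) = 0.808/(8920×1.2272e-06) = 73.81 m
R = ρL/A = (1.63×10^-8)(73.81)/(1.2272e-06) = 0.9804 Ω
P = I²R = (4.77)² × 0.9804 = 22.3 W

22.3 W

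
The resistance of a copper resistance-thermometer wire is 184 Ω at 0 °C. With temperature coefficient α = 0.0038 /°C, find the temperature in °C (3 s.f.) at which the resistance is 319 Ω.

193 °C

R = R₀(1 + α(T − T₀)) ⇒ T = T₀ + (R/R₀ − 1)/α
T = 0 + (319/184 − 1)/0.0038 = 0 + (0.7337)/0.0038 = 193 °C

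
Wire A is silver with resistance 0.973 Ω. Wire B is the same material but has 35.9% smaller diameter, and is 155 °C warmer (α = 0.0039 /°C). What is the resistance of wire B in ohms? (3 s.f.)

3.80 Ω

R ∝ ρL/d² with ρ ∝ (1+αΔT), so R_B/R_A = (1 − 35.9/100)⁻² × (1 + 0.0039×155)
= 2.434 × 1.605 = 3.905
R_B = 3.905 × 0.973 = 3.80 Ω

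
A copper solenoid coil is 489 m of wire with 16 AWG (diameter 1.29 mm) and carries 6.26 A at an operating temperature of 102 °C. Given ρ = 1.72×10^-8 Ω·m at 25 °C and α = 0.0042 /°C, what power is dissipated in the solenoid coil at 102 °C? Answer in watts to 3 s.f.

A = π(1.29/2 mm)² = π(6.4500e-04 m)² = 1.307e-06 m²
R₍25₎ = ρL/A = (1.72×10^-8)(489)/(1.307e-06) = 6.435 Ω
R₍102₎ = R₍25₎(1 + αΔT) = 6.435 × (1 + 0.0042×77) = 8.516 Ω
P = I²R = (6.26)² × 8.516 = 334 W

334 W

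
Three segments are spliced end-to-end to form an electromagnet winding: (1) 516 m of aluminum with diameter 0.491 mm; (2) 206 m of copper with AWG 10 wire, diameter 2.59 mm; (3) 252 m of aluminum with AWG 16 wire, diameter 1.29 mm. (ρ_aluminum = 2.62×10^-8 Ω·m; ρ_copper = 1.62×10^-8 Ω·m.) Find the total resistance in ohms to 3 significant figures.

77.1 Ω

Seg 1: A = π(d/2)² = π(2.4550e-04 m)² = 1.893e-07 m²
R_1 = (2.62×10^-8)(516)/(1.893e-07) = 71.4 Ω
Seg 2: A = π(2.59/2 mm)² = π(1.2950e-03 m)² = 5.269e-06 m²
R_2 = (1.62×10^-8)(206)/(5.269e-06) = 0.6334 Ω
Seg 3: A = π(1.29/2 mm)² = π(6.4500e-04 m)² = 1.307e-06 m²
R_3 = (2.62×10^-8)(252)/(1.307e-06) = 5.052 Ω
R_total = R_1 + R_2 + R_3 = 77.1 Ω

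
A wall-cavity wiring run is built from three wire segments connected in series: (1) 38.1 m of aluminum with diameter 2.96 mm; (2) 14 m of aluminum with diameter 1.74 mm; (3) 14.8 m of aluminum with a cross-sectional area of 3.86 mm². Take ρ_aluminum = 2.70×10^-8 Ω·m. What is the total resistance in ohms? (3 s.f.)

0.412 Ω

Seg 1: A = π(d/2)² = π(1.4800e-03 m)² = 6.881e-06 m²
R_1 = (2.70×10^-8)(38.1)/(6.881e-06) = 0.1495 Ω
Seg 2: A = π(d/2)² = π(8.7000e-04 m)² = 2.378e-06 m²
R_2 = (2.70×10^-8)(14)/(2.378e-06) = 0.159 Ω
Seg 3: A = 3.86 mm² = 3.860e-06 m²
R_3 = (2.70×10^-8)(14.8)/(3.860e-06) = 0.1035 Ω
R_total = R_1 + R_2 + R_3 = 0.412 Ω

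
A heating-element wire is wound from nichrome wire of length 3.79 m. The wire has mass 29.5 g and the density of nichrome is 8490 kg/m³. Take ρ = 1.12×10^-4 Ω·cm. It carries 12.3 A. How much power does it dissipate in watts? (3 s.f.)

ρ = 1.12×10^-4 Ω·cm = 1.12×10^-6 Ω·m
A = m/(density·L) = 0.0295/(8490×3.79) = 9.1680e-07 m²
R = ρL/A = (1.12×10^-6)(3.79)/(9.1680e-07) = 4.63 Ω
P = I²R = (12.3)² × 4.63 = 700 W

700 W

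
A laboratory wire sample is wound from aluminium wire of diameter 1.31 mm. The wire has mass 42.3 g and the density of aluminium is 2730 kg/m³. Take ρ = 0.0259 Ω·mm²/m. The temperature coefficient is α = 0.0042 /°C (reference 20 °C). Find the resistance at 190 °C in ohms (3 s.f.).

0.379 Ω

ρ = 0.0259 Ω·mm²/m = 2.59×10^-8 Ω·m
A = π(d/2)² = π(6.5500e-04 m)² = 1.3478e-06 m²
L = m/(density·A) = 0.0423/(2730×1.3478e-06) = 11.5 m
R = ρL/A = (2.59×10^-8)(11.5)/(1.3478e-06) = 0.2209 Ω
R(190 °C) = 0.2209 × (1 + 0.0042×170) = 0.379 Ω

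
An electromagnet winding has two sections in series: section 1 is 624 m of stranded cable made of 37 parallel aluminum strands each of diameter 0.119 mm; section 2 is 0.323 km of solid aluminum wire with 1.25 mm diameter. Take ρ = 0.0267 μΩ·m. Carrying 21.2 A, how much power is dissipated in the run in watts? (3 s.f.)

ρ = 0.0267 μΩ·m = 2.67×10^-8 Ω·m
Section 1: A_strand = π(5.9500e-05)² = 1.112e-08 m²; R₁ = ρL/(N·A_s) = (2.67×10^-8)(624)/(37×1.112e-08) = 40.49 Ω
Section 2: A = π(d/2)² = π(6.2500e-04 m)² = 1.227e-06 m²
R₂ = (2.67×10^-8)(323)/(1.227e-06) = 7.028 Ω
R = R₁ + R₂ = 47.51 Ω
P = I²R = (21.2)² × 47.51 = 21400 W

21400 W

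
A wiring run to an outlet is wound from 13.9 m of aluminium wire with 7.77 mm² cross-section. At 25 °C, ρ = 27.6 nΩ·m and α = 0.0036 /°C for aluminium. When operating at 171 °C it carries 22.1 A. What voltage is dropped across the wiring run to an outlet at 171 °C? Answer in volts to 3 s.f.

1.66 V

ρ = 27.6 nΩ·m = 2.76×10^-8 Ω·m
A = 7.77 mm² = 7.770e-06 m²
R₍25₎ = ρL/A = (2.76×10^-8)(13.9)/(7.770e-06) = 0.04937 Ω
R₍171₎ = R₍25₎(1 + αΔT) = 0.04937 × (1 + 0.0036×146) = 0.07533 Ω
V = IR = 22.1 × 0.07533 = 1.66 V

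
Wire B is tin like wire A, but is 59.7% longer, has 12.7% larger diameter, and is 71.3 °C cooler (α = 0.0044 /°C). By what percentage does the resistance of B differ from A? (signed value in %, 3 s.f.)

-13.7%

R ∝ ρL/d² with ρ ∝ (1+αΔT), so R_B/R_A = (1 + 59.7/100) × (1 + 12.7/100)⁻² × (1 − 0.0044×71.3)
= 1.597 × 0.7873 × 0.6863 = 0.8629
(R_B − R_A)/R_A = 0.8629 − 1 = -13.7%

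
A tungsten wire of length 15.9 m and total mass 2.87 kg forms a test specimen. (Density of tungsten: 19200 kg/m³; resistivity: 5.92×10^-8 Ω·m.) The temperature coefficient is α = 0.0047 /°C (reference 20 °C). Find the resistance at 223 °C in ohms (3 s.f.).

0.196 Ω

A = m/(density·L) = 2.87/(19200×15.9) = 9.4012e-06 m²
R = ρL/A = (5.92×10^-8)(15.9)/(9.4012e-06) = 0.1001 Ω
R(223 °C) = 0.1001 × (1 + 0.0047×203) = 0.196 Ω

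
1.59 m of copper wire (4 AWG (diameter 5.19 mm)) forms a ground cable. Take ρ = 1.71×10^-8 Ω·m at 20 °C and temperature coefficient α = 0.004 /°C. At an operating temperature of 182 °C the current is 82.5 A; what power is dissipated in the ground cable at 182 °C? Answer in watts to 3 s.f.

A = π(5.19/2 mm)² = π(2.5950e-03 m)² = 2.116e-05 m²
R₍20₎ = ρL/A = (1.71×10^-8)(1.59)/(2.116e-05) = 0.001285 Ω
R₍182₎ = R₍20₎(1 + αΔT) = 0.001285 × (1 + 0.004×162) = 0.002118 Ω
P = I²R = (82.5)² × 0.002118 = 14.4 W

14.4 W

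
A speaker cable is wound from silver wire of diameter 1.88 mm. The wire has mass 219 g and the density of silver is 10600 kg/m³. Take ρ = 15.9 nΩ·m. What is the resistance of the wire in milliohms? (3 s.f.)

42.6 mΩ

ρ = 15.9 nΩ·m = 1.59×10^-8 Ω·m
A = π(d/2)² = π(9.4000e-04 m)² = 2.7759e-06 m²
L = m/(density·A) = 0.219/(10600×2.7759e-06) = 7.443 m
R = ρL/A = (1.59×10^-8)(7.443)/(2.7759e-06) = 42.6 mΩ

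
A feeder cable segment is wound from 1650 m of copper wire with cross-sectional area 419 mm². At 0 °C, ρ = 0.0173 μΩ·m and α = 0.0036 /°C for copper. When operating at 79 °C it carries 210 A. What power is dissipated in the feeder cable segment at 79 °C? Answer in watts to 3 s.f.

3860 W

ρ = 0.0173 μΩ·m = 1.73×10^-8 Ω·m
A = 419 mm² = 4.190e-04 m²
R₍0₎ = ρL/A = (1.73×10^-8)(1650)/(4.190e-04) = 0.06813 Ω
R₍79₎ = R₍0₎(1 + αΔT) = 0.06813 × (1 + 0.0036×79) = 0.0875 Ω
P = I²R = (210)² × 0.0875 = 3860 W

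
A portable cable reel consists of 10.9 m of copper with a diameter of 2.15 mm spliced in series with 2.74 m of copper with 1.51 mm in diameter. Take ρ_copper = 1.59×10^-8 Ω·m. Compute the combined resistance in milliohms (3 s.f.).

Segment 1: A = π(d/2)² = π(1.0750e-03 m)² = 3.631e-06 m²
R₁ = ρL/A = (1.59×10^-8)(10.9)/(3.631e-06) = 0.04774 Ω
Segment 2: A = π(d/2)² = π(7.5500e-04 m)² = 1.791e-06 m²
R₂ = (1.59×10^-8)(2.74)/(1.791e-06) = 0.02433 Ω
R = R₁ + R₂ = 72.1 mΩ

72.1 mΩ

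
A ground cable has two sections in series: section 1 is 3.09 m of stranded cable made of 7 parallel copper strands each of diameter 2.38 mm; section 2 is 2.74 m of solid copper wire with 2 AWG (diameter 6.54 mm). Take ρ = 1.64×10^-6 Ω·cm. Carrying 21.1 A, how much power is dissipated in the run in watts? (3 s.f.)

1.32 W

ρ = 1.64×10^-6 Ω·cm = 1.64×10^-8 Ω·m
Section 1: A_strand = π(1.1900e-03)² = 4.449e-06 m²; R₁ = ρL/(N·A_s) = (1.64×10^-8)(3.09)/(7×4.449e-06) = 0.001627 Ω
Section 2: A = π(6.54/2 mm)² = π(3.2700e-03 m)² = 3.359e-05 m²
R₂ = (1.64×10^-8)(2.74)/(3.359e-05) = 0.001338 Ω
R = R₁ + R₂ = 0.002965 Ω
P = I²R = (21.1)² × 0.002965 = 1.32 W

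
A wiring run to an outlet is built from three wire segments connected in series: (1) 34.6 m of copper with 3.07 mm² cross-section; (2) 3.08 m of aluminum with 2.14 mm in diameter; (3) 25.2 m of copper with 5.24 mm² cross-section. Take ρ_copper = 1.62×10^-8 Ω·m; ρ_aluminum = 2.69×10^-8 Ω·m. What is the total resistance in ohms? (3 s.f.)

Seg 1: A = 3.07 mm² = 3.070e-06 m²
R_1 = (1.62×10^-8)(34.6)/(3.070e-06) = 0.1826 Ω
Seg 2: A = π(d/2)² = π(1.0700e-03 m)² = 3.597e-06 m²
R_2 = (2.69×10^-8)(3.08)/(3.597e-06) = 0.02303 Ω
Seg 3: A = 5.24 mm² = 5.240e-06 m²
R_3 = (1.62×10^-8)(25.2)/(5.240e-06) = 0.07791 Ω
R_total = R_1 + R_2 + R_3 = 0.284 Ω

0.284 Ω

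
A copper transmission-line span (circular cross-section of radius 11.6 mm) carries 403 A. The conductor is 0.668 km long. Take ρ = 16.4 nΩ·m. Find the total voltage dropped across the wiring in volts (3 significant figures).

10.4 V

ρ = 16.4 nΩ·m = 1.64×10^-8 Ω·m
A = πr² = π(1.1600e-02 m)² = 4.227e-04 m²
R = ρL/A = (1.64×10^-8)(668)/(4.227e-04) = 0.02592 Ω
V = IR = 403 × 0.02592 = 10.4 V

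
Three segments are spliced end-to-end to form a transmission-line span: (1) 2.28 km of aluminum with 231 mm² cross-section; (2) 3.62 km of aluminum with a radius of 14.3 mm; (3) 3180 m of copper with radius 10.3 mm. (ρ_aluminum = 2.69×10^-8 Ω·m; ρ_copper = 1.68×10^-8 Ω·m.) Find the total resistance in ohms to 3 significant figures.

Seg 1: A = 231 mm² = 2.310e-04 m²
R_1 = (2.69×10^-8)(2280)/(2.310e-04) = 0.2655 Ω
Seg 2: A = πr² = π(1.4300e-02 m)² = 6.424e-04 m²
R_2 = (2.69×10^-8)(3620)/(6.424e-04) = 0.1516 Ω
Seg 3: A = πr² = π(1.0300e-02 m)² = 3.333e-04 m²
R_3 = (1.68×10^-8)(3180)/(3.333e-04) = 0.1603 Ω
R_total = R_1 + R_2 + R_3 = 0.577 Ω

0.577 Ω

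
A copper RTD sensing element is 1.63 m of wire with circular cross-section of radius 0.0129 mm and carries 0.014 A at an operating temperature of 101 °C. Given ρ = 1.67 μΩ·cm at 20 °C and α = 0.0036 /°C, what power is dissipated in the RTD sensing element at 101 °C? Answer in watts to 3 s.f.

0.0132 W

ρ = 1.67 μΩ·cm = 1.67×10^-8 Ω·m
A = πr² = π(1.2900e-05 m)² = 5.228e-10 m²
R₍20₎ = ρL/A = (1.67×10^-8)(1.63)/(5.228e-10) = 52.07 Ω
R₍101₎ = R₍20₎(1 + αΔT) = 52.07 × (1 + 0.0036×81) = 67.25 Ω
P = I²R = (0.014)² × 67.25 = 0.0132 W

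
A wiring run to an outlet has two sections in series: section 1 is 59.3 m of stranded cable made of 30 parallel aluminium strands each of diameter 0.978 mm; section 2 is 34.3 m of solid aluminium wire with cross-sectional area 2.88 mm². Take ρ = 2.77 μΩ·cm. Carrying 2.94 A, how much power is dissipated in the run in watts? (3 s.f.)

3.48 W

ρ = 2.77 μΩ·cm = 2.77×10^-8 Ω·m
Section 1: A_strand = π(4.8900e-04)² = 7.512e-07 m²; R₁ = ρL/(N·A_s) = (2.77×10^-8)(59.3)/(30×7.512e-07) = 0.07289 Ω
Section 2: A = 2.88 mm² = 2.880e-06 m²
R₂ = (2.77×10^-8)(34.3)/(2.880e-06) = 0.3299 Ω
R = R₁ + R₂ = 0.4028 Ω
P = I²R = (2.94)² × 0.4028 = 3.48 W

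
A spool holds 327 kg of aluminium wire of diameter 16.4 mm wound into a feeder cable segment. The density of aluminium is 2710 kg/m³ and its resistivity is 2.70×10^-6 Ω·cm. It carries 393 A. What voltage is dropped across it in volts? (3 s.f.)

28.7 V

ρ = 2.70×10^-6 Ω·cm = 2.70×10^-8 Ω·m
A = π(d/2)² = π(8.2000e-03 m)² = 2.1124e-04 m²
L = m/(density·A) = 327/(2710×2.1124e-04) = 571.2 m
R = ρL/A = (2.70×10^-8)(571.2)/(2.1124e-04) = 0.07301 Ω
V = IR = 393 × 0.07301 = 28.7 V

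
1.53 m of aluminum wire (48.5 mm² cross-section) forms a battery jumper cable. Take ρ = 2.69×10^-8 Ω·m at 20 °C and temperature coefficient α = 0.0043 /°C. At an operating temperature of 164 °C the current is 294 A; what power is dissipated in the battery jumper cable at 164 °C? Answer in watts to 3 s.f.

119 W

A = 48.5 mm² = 4.850e-05 m²
R₍20₎ = ρL/A = (2.69×10^-8)(1.53)/(4.850e-05) = 8.486×10^-4 Ω
R₍164₎ = R₍20₎(1 + αΔT) = 8.486×10^-4 × (1 + 0.0043×144) = 0.001374 Ω
P = I²R = (294)² × 0.001374 = 119 W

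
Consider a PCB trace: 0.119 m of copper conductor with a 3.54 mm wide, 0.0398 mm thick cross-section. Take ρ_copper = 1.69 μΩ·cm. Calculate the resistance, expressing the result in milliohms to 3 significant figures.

ρ = 1.69 μΩ·cm = 1.69×10^-8 Ω·m
A = 3.54 × 0.0398 mm² = 0.141 mm² = 1.409e-07 m²
R = ρL/A = (1.69×10^-8)(0.119 m)/(1.409e-07 m²) = 14.3 mΩ

14.3 mΩ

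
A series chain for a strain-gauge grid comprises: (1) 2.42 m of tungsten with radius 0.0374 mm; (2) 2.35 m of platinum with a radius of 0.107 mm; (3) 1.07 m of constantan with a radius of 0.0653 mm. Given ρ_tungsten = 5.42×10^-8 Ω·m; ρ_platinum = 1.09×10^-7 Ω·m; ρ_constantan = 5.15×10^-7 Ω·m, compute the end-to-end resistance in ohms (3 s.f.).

Seg 1: A = πr² = π(3.7400e-05 m)² = 4.394e-09 m²
R_1 = (5.42×10^-8)(2.42)/(4.394e-09) = 29.85 Ω
Seg 2: A = πr² = π(1.0700e-04 m)² = 3.597e-08 m²
R_2 = (1.09×10^-7)(2.35)/(3.597e-08) = 7.122 Ω
Seg 3: A = πr² = π(6.5300e-05 m)² = 1.340e-08 m²
R_3 = (5.15×10^-7)(1.07)/(1.340e-08) = 41.14 Ω
R_total = R_1 + R_2 + R_3 = 78.1 Ω

78.1 Ω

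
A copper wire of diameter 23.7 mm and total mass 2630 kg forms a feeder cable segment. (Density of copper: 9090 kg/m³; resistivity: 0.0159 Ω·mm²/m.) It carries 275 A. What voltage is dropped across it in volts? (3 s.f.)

6.50 V

ρ = 0.0159 Ω·mm²/m = 1.59×10^-8 Ω·m
A = π(d/2)² = π(1.1850e-02 m)² = 4.4115e-04 m²
L = m/(density·A) = 2630/(9090×4.4115e-04) = 655.9 m
R = ρL/A = (1.59×10^-8)(655.9)/(4.4115e-04) = 0.02364 Ω
V = IR = 275 × 0.02364 = 6.50 V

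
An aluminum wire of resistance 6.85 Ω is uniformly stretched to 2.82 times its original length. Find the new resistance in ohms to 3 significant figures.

54.5 Ω

Volume constant ⇒ A' = A/k with k = 2.82. R' = ρ(kL)/(A/k) = k²R.
R' = 7.952 × 6.85 = 54.5 Ω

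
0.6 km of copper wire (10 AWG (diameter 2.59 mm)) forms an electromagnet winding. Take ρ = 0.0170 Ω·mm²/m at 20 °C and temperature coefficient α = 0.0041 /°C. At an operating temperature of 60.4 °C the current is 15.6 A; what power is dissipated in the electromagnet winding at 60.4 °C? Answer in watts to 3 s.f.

ρ = 0.0170 Ω·mm²/m = 1.70×10^-8 Ω·m
A = π(2.59/2 mm)² = π(1.2950e-03 m)² = 5.269e-06 m²
R₍20₎ = ρL/A = (1.70×10^-8)(600)/(5.269e-06) = 1.936 Ω
R₍60.4₎ = R₍20₎(1 + αΔT) = 1.936 × (1 + 0.0041×40.4) = 2.257 Ω
P = I²R = (15.6)² × 2.257 = 549 W

549 W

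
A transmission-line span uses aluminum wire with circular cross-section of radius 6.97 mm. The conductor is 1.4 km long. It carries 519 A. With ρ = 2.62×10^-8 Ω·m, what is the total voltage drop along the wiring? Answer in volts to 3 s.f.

A = πr² = π(6.9700e-03 m)² = 1.526e-04 m²
R = ρL/A = (2.62×10^-8)(1400)/(1.526e-04) = 0.2403 Ω
V = IR = 519 × 0.2403 = 125 V

125 V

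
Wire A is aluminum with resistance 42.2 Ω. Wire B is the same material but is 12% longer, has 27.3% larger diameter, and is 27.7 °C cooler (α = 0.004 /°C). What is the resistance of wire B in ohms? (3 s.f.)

25.9 Ω

R ∝ ρL/d² with ρ ∝ (1+αΔT), so R_B/R_A = (1 + 12/100) × (1 + 27.3/100)⁻² × (1 − 0.004×27.7)
= 1.12 × 0.6171 × 0.8892 = 0.6146
R_B = 0.6146 × 42.2 = 25.9 Ω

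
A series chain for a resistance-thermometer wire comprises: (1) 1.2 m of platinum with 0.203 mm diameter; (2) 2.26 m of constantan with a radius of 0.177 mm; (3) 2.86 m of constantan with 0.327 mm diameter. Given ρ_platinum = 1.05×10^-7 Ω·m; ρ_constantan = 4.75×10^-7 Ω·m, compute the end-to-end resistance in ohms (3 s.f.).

Seg 1: A = π(d/2)² = π(1.0150e-04 m)² = 3.237e-08 m²
R_1 = (1.05×10^-7)(1.2)/(3.237e-08) = 3.893 Ω
Seg 2: A = πr² = π(1.7700e-04 m)² = 9.842e-08 m²
R_2 = (4.75×10^-7)(2.26)/(9.842e-08) = 10.91 Ω
Seg 3: A = π(d/2)² = π(1.6350e-04 m)² = 8.398e-08 m²
R_3 = (4.75×10^-7)(2.86)/(8.398e-08) = 16.18 Ω
R_total = R_1 + R_2 + R_3 = 31.0 Ω

31.0 Ω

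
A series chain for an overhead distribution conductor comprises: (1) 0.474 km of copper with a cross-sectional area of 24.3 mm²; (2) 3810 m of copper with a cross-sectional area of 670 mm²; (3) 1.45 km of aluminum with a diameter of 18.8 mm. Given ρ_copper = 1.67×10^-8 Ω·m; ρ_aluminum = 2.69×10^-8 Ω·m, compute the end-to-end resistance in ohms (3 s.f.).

Seg 1: A = 24.3 mm² = 2.430e-05 m²
R_1 = (1.67×10^-8)(474)/(2.430e-05) = 0.3258 Ω
Seg 2: A = 670 mm² = 6.700e-04 m²
R_2 = (1.67×10^-8)(3810)/(6.700e-04) = 0.09497 Ω
Seg 3: A = π(d/2)² = π(9.4000e-03 m)² = 2.776e-04 m²
R_3 = (2.69×10^-8)(1450)/(2.776e-04) = 0.1405 Ω
R_total = R_1 + R_2 + R_3 = 0.561 Ω

0.561 Ω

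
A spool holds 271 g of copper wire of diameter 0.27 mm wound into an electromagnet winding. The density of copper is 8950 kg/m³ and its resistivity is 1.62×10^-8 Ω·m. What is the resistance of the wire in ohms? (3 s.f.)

A = π(d/2)² = π(1.3500e-04 m)² = 5.7256e-08 m²
L = m/(density·A) = 0.271/(8950×5.7256e-08) = 528.8 m
R = ρL/A = (1.62×10^-8)(528.8)/(5.7256e-08) = 150 Ω

150 Ω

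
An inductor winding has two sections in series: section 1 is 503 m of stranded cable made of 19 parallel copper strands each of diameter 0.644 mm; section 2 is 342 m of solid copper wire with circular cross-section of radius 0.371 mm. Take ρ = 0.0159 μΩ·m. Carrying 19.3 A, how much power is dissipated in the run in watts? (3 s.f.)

5170 W

ρ = 0.0159 μΩ·m = 1.59×10^-8 Ω·m
Section 1: A_strand = π(3.2200e-04)² = 3.257e-07 m²; R₁ = ρL/(N·A_s) = (1.59×10^-8)(503)/(19×3.257e-07) = 1.292 Ω
Section 2: A = πr² = π(3.7100e-04 m)² = 4.324e-07 m²
R₂ = (1.59×10^-8)(342)/(4.324e-07) = 12.58 Ω
R = R₁ + R₂ = 13.87 Ω
P = I²R = (19.3)² × 13.87 = 5170 W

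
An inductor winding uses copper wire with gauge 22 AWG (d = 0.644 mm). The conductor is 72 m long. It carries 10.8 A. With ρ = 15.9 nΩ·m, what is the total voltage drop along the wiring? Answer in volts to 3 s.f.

38.0 V

ρ = 15.9 nΩ·m = 1.59×10^-8 Ω·m
A = π(0.644/2 mm)² = π(3.2200e-04 m)² = 3.257e-07 m²
R = ρL/A = (1.59×10^-8)(72)/(3.257e-07) = 3.515 Ω
V = IR = 10.8 × 3.515 = 38.0 V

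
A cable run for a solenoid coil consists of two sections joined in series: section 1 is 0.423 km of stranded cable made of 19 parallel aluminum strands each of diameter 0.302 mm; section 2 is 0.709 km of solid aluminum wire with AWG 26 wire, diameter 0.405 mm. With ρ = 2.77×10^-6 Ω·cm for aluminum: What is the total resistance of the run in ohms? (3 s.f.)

ρ = 2.77×10^-6 Ω·cm = 2.77×10^-8 Ω·m
Section 1: A_strand = π(1.5100e-04)² = 7.163e-08 m²; R₁ = ρL/(N·A_s) = (2.77×10^-8)(423)/(19×7.163e-08) = 8.609 Ω
Section 2: A = π(0.405/2 mm)² = π(2.0250e-04 m)² = 1.288e-07 m²
R₂ = (2.77×10^-8)(709)/(1.288e-07) = 152.4 Ω
R = R₁ + R₂ = 161 Ω

161 Ω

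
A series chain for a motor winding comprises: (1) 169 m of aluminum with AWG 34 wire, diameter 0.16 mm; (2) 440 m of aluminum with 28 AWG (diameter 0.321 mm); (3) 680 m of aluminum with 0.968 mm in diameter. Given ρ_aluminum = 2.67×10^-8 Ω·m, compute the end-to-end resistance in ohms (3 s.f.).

394 Ω

Seg 1: A = π(0.16/2 mm)² = π(8.0000e-05 m)² = 2.011e-08 m²
R_1 = (2.67×10^-8)(169)/(2.011e-08) = 224.4 Ω
Seg 2: A = π(0.321/2 mm)² = π(1.6050e-04 m)² = 8.093e-08 m²
R_2 = (2.67×10^-8)(440)/(8.093e-08) = 145.2 Ω
Seg 3: A = π(d/2)² = π(4.8400e-04 m)² = 7.359e-07 m²
R_3 = (2.67×10^-8)(680)/(7.359e-07) = 24.67 Ω
R_total = R_1 + R_2 + R_3 = 394 Ω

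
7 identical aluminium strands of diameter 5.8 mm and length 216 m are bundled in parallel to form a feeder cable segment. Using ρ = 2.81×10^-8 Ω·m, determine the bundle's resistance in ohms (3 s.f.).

0.0328 Ω

A_strand = π(2.9000e-03 m)² = 2.642e-05 m²
R_strand = ρL/A = (2.81×10^-8)(216)/(2.642e-05) = 0.2297 Ω
R_total = R_strand/N = 0.2297/7 = 0.0328 Ω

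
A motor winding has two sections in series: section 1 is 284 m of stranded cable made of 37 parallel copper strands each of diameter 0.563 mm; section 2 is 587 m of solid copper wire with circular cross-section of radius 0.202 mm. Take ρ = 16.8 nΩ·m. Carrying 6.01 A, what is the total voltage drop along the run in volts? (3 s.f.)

ρ = 16.8 nΩ·m = 1.68×10^-8 Ω·m
Section 1: A_strand = π(2.8150e-04)² = 2.489e-07 m²; R₁ = ρL/(N·A_s) = (1.68×10^-8)(284)/(37×2.489e-07) = 0.518 Ω
Section 2: A = πr² = π(2.0200e-04 m)² = 1.282e-07 m²
R₂ = (1.68×10^-8)(587)/(1.282e-07) = 76.93 Ω
R = R₁ + R₂ = 77.45 Ω
V = IR = 6.01 × 77.45 = 465 V

465 V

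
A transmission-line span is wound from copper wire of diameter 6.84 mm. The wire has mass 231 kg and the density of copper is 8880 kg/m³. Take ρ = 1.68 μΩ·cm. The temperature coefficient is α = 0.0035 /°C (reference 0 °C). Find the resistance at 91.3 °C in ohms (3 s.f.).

ρ = 1.68 μΩ·cm = 1.68×10^-8 Ω·m
A = π(d/2)² = π(3.4200e-03 m)² = 3.6745e-05 m²
L = m/(density·A) = 231/(8880×3.6745e-05) = 707.9 m
R = ρL/A = (1.68×10^-8)(707.9)/(3.6745e-05) = 0.3237 Ω
R(91.3 °C) = 0.3237 × (1 + 0.0035×91.3) = 0.427 Ω

0.427 Ω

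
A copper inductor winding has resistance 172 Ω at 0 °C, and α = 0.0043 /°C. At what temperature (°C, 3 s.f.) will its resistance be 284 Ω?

151 °C

R = R₀(1 + α(T − T₀)) ⇒ T = T₀ + (R/R₀ − 1)/α
T = 0 + (284/172 − 1)/0.0043 = 0 + (0.6512)/0.0043 = 151 °C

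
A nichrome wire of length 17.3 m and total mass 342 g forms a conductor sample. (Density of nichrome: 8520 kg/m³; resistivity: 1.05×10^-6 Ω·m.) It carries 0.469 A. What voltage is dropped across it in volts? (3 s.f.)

3.67 V

A = m/(density·L) = 0.342/(8520×17.3) = 2.3203e-06 m²
R = ρL/A = (1.05×10^-6)(17.3)/(2.3203e-06) = 7.829 Ω
V = IR = 0.469 × 7.829 = 3.67 V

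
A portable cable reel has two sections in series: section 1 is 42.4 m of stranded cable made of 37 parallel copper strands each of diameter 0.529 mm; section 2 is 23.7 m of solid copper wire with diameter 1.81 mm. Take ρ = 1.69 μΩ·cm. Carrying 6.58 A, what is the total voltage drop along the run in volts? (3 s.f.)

ρ = 1.69 μΩ·cm = 1.69×10^-8 Ω·m
Section 1: A_strand = π(2.6450e-04)² = 2.198e-07 m²; R₁ = ρL/(N·A_s) = (1.69×10^-8)(42.4)/(37×2.198e-07) = 0.08811 Ω
Section 2: A = π(d/2)² = π(9.0500e-04 m)² = 2.573e-06 m²
R₂ = (1.69×10^-8)(23.7)/(2.573e-06) = 0.1557 Ω
R = R₁ + R₂ = 0.2438 Ω
V = IR = 6.58 × 0.2438 = 1.60 V

1.60 V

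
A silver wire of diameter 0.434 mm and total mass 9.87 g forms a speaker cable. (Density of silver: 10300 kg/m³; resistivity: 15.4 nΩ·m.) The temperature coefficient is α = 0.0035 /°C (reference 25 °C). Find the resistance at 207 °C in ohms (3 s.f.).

1.10 Ω

ρ = 15.4 nΩ·m = 1.54×10^-8 Ω·m
A = π(d/2)² = π(2.1700e-04 m)² = 1.4793e-07 m²
L = m/(density·A) = 0.00987/(10300×1.4793e-07) = 6.478 m
R = ρL/A = (1.54×10^-8)(6.478)/(1.4793e-07) = 0.6743 Ω
R(207 °C) = 0.6743 × (1 + 0.0035×182) = 1.10 Ω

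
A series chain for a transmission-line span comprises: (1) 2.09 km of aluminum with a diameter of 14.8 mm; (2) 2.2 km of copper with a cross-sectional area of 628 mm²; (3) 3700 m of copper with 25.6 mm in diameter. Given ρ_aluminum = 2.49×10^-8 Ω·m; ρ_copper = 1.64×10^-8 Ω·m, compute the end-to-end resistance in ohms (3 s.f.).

0.478 Ω

Seg 1: A = π(d/2)² = π(7.4000e-03 m)² = 1.720e-04 m²
R_1 = (2.49×10^-8)(2090)/(1.720e-04) = 0.3025 Ω
Seg 2: A = 628 mm² = 6.280e-04 m²
R_2 = (1.64×10^-8)(2200)/(6.280e-04) = 0.05745 Ω
Seg 3: A = π(d/2)² = π(1.2800e-02 m)² = 5.147e-04 m²
R_3 = (1.64×10^-8)(3700)/(5.147e-04) = 0.1179 Ω
R_total = R_1 + R_2 + R_3 = 0.478 Ω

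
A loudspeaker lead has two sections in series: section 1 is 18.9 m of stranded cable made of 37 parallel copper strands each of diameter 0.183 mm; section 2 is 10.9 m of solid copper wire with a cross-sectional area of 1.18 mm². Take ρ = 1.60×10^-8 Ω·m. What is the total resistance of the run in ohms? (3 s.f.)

Section 1: A_strand = π(9.1500e-05)² = 2.630e-08 m²; R₁ = ρL/(N·A_s) = (1.60×10^-8)(18.9)/(37×2.630e-08) = 0.3107 Ω
Section 2: A = 1.18 mm² = 1.180e-06 m²
R₂ = (1.60×10^-8)(10.9)/(1.180e-06) = 0.1478 Ω
R = R₁ + R₂ = 0.459 Ω

0.459 Ω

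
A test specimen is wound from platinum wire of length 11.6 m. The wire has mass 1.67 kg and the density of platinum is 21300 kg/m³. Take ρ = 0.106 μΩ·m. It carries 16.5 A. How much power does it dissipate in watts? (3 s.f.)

ρ = 0.106 μΩ·m = 1.06×10^-7 Ω·m
A = m/(density·L) = 1.67/(21300×11.6) = 6.7589e-06 m²
R = ρL/A = (1.06×10^-7)(11.6)/(6.7589e-06) = 0.1819 Ω
P = I²R = (16.5)² × 0.1819 = 49.5 W

49.5 W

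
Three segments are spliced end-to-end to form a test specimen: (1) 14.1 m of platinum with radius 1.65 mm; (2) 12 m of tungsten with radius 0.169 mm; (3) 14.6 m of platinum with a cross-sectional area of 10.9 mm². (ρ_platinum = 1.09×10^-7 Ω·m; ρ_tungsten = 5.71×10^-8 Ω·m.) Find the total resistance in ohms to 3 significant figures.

Seg 1: A = πr² = π(1.6500e-03 m)² = 8.553e-06 m²
R_1 = (1.09×10^-7)(14.1)/(8.553e-06) = 0.1797 Ω
Seg 2: A = πr² = π(1.6900e-04 m)² = 8.973e-08 m²
R_2 = (5.71×10^-8)(12)/(8.973e-08) = 7.636 Ω
Seg 3: A = 10.9 mm² = 1.090e-05 m²
R_3 = (1.09×10^-7)(14.6)/(1.090e-05) = 0.146 Ω
R_total = R_1 + R_2 + R_3 = 7.96 Ω

7.96 Ω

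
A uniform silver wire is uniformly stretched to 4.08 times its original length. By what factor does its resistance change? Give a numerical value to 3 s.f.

Volume constant ⇒ A' = A/k with k = 4.08. R' = ρ(kL)/(A/k) = k²R.
Factor = 16.6

16.6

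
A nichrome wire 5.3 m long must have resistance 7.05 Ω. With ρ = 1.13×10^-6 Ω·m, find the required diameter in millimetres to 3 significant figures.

1.04 mm

A = ρL/R = (1.13×10^-6)(5.3)/(7.05) = 8.495e-07 m²
d = 2√(A/π) = 1.040e-03 m = 1.04 mm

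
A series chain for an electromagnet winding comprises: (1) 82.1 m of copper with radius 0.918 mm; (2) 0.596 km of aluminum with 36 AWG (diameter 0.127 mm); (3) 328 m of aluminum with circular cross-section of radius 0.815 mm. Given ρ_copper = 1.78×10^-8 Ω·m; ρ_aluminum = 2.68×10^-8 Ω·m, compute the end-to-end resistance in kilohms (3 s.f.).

Seg 1: A = πr² = π(9.1800e-04 m)² = 2.647e-06 m²
R_1 = (1.78×10^-8)(82.1)/(2.647e-06) = 0.552 Ω
Seg 2: A = π(0.127/2 mm)² = π(6.3500e-05 m)² = 1.267e-08 m²
R_2 = (2.68×10^-8)(596)/(1.267e-08) = 1261 Ω
Seg 3: A = πr² = π(8.1500e-04 m)² = 2.087e-06 m²
R_3 = (2.68×10^-8)(328)/(2.087e-06) = 4.213 Ω
R_total = R_1 + R_2 + R_3 = 1.27 kΩ

1.27 kΩ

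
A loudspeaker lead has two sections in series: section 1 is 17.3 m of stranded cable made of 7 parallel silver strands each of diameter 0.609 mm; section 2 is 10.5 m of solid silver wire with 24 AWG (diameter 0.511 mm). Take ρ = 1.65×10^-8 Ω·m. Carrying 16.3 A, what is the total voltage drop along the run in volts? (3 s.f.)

16.1 V

Section 1: A_strand = π(3.0450e-04)² = 2.913e-07 m²; R₁ = ρL/(N·A_s) = (1.65×10^-8)(17.3)/(7×2.913e-07) = 0.14 Ω
Section 2: A = π(0.511/2 mm)² = π(2.5550e-04 m)² = 2.051e-07 m²
R₂ = (1.65×10^-8)(10.5)/(2.051e-07) = 0.8448 Ω
R = R₁ + R₂ = 0.9848 Ω
V = IR = 16.3 × 0.9848 = 16.1 V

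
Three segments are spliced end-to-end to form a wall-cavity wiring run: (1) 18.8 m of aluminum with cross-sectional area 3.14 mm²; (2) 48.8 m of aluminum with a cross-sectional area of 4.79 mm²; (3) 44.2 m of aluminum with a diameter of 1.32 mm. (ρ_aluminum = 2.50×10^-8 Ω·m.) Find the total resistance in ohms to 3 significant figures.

Seg 1: A = 3.14 mm² = 3.140e-06 m²
R_1 = (2.50×10^-8)(18.8)/(3.140e-06) = 0.1497 Ω
Seg 2: A = 4.79 mm² = 4.790e-06 m²
R_2 = (2.50×10^-8)(48.8)/(4.790e-06) = 0.2547 Ω
Seg 3: A = π(d/2)² = π(6.6000e-04 m)² = 1.368e-06 m²
R_3 = (2.50×10^-8)(44.2)/(1.368e-06) = 0.8075 Ω
R_total = R_1 + R_2 + R_3 = 1.21 Ω

1.21 Ω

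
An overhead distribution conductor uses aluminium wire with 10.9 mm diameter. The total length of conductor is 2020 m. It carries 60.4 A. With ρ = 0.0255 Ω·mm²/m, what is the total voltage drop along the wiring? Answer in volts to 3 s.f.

33.3 V

ρ = 0.0255 Ω·mm²/m = 2.55×10^-8 Ω·m
A = π(d/2)² = π(5.4500e-03 m)² = 9.331e-05 m²
R = ρL/A = (2.55×10^-8)(2020)/(9.331e-05) = 0.552 Ω
V = IR = 60.4 × 0.552 = 33.3 V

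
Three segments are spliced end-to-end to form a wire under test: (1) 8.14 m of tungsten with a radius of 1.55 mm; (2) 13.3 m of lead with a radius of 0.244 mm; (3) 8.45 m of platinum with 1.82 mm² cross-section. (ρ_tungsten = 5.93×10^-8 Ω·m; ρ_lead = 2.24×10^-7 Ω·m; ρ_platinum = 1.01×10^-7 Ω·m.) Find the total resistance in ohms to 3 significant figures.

16.5 Ω

Seg 1: A = πr² = π(1.5500e-03 m)² = 7.548e-06 m²
R_1 = (5.93×10^-8)(8.14)/(7.548e-06) = 0.06395 Ω
Seg 2: A = πr² = π(2.4400e-04 m)² = 1.870e-07 m²
R_2 = (2.24×10^-7)(13.3)/(1.870e-07) = 15.93 Ω
Seg 3: A = 1.82 mm² = 1.820e-06 m²
R_3 = (1.01×10^-7)(8.45)/(1.820e-06) = 0.4689 Ω
R_total = R_1 + R_2 + R_3 = 16.5 Ω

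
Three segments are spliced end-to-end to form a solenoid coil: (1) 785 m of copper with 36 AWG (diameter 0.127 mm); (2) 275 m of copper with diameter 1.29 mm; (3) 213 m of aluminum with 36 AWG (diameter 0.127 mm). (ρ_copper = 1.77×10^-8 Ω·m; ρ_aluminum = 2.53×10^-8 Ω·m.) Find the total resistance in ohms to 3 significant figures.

Seg 1: A = π(0.127/2 mm)² = π(6.3500e-05 m)² = 1.267e-08 m²
R_1 = (1.77×10^-8)(785)/(1.267e-08) = 1097 Ω
Seg 2: A = π(d/2)² = π(6.4500e-04 m)² = 1.307e-06 m²
R_2 = (1.77×10^-8)(275)/(1.307e-06) = 3.724 Ω
Seg 3: A = π(0.127/2 mm)² = π(6.3500e-05 m)² = 1.267e-08 m²
R_3 = (2.53×10^-8)(213)/(1.267e-08) = 425.4 Ω
R_total = R_1 + R_2 + R_3 = 1530 Ω

1530 Ω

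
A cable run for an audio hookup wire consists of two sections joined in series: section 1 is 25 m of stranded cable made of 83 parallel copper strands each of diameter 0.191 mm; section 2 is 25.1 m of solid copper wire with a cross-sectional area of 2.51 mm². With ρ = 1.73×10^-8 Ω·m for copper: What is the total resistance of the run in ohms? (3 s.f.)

0.355 Ω

Section 1: A_strand = π(9.5500e-05)² = 2.865e-08 m²; R₁ = ρL/(N·A_s) = (1.73×10^-8)(25)/(83×2.865e-08) = 0.1819 Ω
Section 2: A = 2.51 mm² = 2.510e-06 m²
R₂ = (1.73×10^-8)(25.1)/(2.510e-06) = 0.173 Ω
R = R₁ + R₂ = 0.355 Ω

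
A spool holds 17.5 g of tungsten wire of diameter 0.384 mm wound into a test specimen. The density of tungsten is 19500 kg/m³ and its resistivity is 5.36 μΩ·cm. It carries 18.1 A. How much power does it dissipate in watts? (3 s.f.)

1170 W

ρ = 5.36 μΩ·cm = 5.36×10^-8 Ω·m
A = π(d/2)² = π(1.9200e-04 m)² = 1.1581e-07 m²
L = m/(density·A) = 0.0175/(19500×1.1581e-07) = 7.749 m
R = ρL/A = (5.36×10^-8)(7.749)/(1.1581e-07) = 3.586 Ω
P = I²R = (18.1)² × 3.586 = 1170 W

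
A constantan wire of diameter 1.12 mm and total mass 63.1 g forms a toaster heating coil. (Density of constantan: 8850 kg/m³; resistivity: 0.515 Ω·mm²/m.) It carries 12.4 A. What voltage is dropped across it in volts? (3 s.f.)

46.9 V

ρ = 0.515 Ω·mm²/m = 5.15×10^-7 Ω·m
A = π(d/2)² = π(5.6000e-04 m)² = 9.8520e-07 m²
L = m/(density·A) = 0.0631/(8850×9.8520e-07) = 7.237 m
R = ρL/A = (5.15×10^-7)(7.237)/(9.8520e-07) = 3.783 Ω
V = IR = 12.4 × 3.783 = 46.9 V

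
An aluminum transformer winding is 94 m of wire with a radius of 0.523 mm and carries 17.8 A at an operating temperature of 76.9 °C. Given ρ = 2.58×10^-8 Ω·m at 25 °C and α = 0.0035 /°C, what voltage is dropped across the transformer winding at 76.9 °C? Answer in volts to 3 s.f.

A = πr² = π(5.2300e-04 m)² = 8.593e-07 m²
R₍25₎ = ρL/A = (2.58×10^-8)(94)/(8.593e-07) = 2.822 Ω
R₍76.9₎ = R₍25₎(1 + αΔT) = 2.822 × (1 + 0.0035×51.9) = 3.335 Ω
V = IR = 17.8 × 3.335 = 59.4 V

59.4 V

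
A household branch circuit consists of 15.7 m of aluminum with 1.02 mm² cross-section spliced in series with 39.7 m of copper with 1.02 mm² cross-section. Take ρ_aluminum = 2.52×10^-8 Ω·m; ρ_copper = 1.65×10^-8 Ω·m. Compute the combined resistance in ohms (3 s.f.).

1.03 Ω

Segment 1: A = 1.02 mm² = 1.020e-06 m²
R₁ = ρL/A = (2.52×10^-8)(15.7)/(1.020e-06) = 0.3879 Ω
R₂ = (1.65×10^-8)(39.7)/(1.020e-06) = 0.6422 Ω
R = R₁ + R₂ = 1.03 Ω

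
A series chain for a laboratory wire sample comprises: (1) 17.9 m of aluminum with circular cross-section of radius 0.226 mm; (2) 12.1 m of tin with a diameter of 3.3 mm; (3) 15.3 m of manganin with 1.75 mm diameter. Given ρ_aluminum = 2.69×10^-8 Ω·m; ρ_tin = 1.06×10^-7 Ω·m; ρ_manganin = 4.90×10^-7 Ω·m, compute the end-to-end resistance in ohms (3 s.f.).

6.27 Ω

Seg 1: A = πr² = π(2.2600e-04 m)² = 1.605e-07 m²
R_1 = (2.69×10^-8)(17.9)/(1.605e-07) = 3.001 Ω
Seg 2: A = π(d/2)² = π(1.6500e-03 m)² = 8.553e-06 m²
R_2 = (1.06×10^-7)(12.1)/(8.553e-06) = 0.15 Ω
Seg 3: A = π(d/2)² = π(8.7500e-04 m)² = 2.405e-06 m²
R_3 = (4.90×10^-7)(15.3)/(2.405e-06) = 3.117 Ω
R_total = R_1 + R_2 + R_3 = 6.27 Ω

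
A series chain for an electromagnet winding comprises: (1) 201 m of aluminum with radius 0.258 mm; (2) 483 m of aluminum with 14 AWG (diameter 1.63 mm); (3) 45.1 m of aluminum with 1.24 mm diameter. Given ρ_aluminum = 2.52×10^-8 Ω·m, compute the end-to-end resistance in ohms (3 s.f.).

Seg 1: A = πr² = π(2.5800e-04 m)² = 2.091e-07 m²
R_1 = (2.52×10^-8)(201)/(2.091e-07) = 24.22 Ω
Seg 2: A = π(1.63/2 mm)² = π(8.1500e-04 m)² = 2.087e-06 m²
R_2 = (2.52×10^-8)(483)/(2.087e-06) = 5.833 Ω
Seg 3: A = π(d/2)² = π(6.2000e-04 m)² = 1.208e-06 m²
R_3 = (2.52×10^-8)(45.1)/(1.208e-06) = 0.9411 Ω
R_total = R_1 + R_2 + R_3 = 31.0 Ω

31.0 Ω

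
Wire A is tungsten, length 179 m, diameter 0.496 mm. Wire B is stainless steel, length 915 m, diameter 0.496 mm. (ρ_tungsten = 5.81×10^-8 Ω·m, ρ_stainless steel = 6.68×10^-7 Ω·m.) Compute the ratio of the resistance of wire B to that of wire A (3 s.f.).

R ∝ ρL/d², so R_B/R_A = (ρ_B/ρ_A) × (L_B/L_A)
= (6.68×10^-7/5.81×10^-8) × (915/179) = 58.8

58.8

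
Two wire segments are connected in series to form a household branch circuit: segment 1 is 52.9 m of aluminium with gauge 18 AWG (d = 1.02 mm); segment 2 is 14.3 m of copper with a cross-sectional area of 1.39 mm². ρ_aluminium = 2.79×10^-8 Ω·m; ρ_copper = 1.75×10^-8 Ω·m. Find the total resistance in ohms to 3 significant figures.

Segment 1: A = π(1.02/2 mm)² = π(5.1000e-04 m)² = 8.171e-07 m²
R₁ = ρL/A = (2.79×10^-8)(52.9)/(8.171e-07) = 1.806 Ω
Segment 2: A = 1.39 mm² = 1.390e-06 m²
R₂ = (1.75×10^-8)(14.3)/(1.390e-06) = 0.18 Ω
R = R₁ + R₂ = 1.99 Ω

1.99 Ω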